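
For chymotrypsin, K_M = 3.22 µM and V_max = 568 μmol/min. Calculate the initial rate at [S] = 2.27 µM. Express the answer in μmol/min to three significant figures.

235 μmol/min

v = Vmax·[S]/(Km + [S]) = 568 × 2.27 / (3.22 + 2.27)
  = 1289 / 5.490 = 235 μmol/min.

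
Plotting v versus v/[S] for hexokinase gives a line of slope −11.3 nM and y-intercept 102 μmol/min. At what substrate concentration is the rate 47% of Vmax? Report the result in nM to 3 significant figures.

10.0 nM

The Eadie–Hofstee slope gives Km = 11.3 nM (slope = −Km).
v/Vmax = [S]/(Km+[S]) = 0.47 ⇒ [S] = Km·0.47/(1−0.47) = 11.3 × 0.8868 = 10.0 nM.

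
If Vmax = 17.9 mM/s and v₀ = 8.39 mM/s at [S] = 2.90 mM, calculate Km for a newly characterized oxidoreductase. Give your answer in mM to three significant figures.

From v = Vmax[S]/(Km+[S]), Km = [S](Vmax − v)/v.
Km = 2.90 × (17.9 − 8.39) / 8.39 = 27.58/8.39 = 3.29 mM.

3.29 mM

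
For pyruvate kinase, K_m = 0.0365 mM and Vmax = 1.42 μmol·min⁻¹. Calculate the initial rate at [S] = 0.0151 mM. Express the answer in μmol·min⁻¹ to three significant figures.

0.416 μmol·min⁻¹

[S]/(Km+[S]) = 0.0151/0.05160 = 0.2926, the fractional saturation.
v = 0.2926 × Vmax = 0.2926 × 1.42 = 0.416 μmol·min⁻¹.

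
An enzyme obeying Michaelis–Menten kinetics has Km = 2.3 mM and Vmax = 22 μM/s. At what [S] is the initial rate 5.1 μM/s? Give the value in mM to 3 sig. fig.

0.694 mM

The required fractional saturation is v/Vmax = 5.1/22 = 0.2318.
Then [S]/(Km+[S]) = 0.2318 ⇒ [S] = 2.3 × 0.2318/(1 − 0.2318) = 0.694 mM.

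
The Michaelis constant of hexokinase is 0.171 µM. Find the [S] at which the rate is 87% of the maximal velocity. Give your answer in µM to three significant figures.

v/Vmax = [S]/(Km+[S]) = 0.87, so [S] = Km·0.87/(1 − 0.87) = 0.171 × 6.692.
[S] = 1.14 µM.

1.14 µM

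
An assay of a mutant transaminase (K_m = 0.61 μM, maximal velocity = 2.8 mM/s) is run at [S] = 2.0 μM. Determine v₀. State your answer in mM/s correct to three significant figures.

v = Vmax·[S]/(Km + [S]) = 2.8 × 2.0 / (0.61 + 2.0)
  = 5.600 / 2.610 = 2.15 mM/s.

2.15 mM/s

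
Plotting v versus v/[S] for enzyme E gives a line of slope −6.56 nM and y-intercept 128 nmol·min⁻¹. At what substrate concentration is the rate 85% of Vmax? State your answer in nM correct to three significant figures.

37.2 nM

The Eadie–Hofstee slope gives Km = 6.56 nM (slope = −Km).
v/Vmax = [S]/(Km+[S]) = 0.85 ⇒ [S] = Km·0.85/(1−0.85) = 6.56 × 5.667 = 37.2 nM.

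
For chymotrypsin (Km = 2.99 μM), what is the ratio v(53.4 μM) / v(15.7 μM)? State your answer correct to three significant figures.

Since Vmax cancels, v₂/v₁ = [S]₂(Km+[S]₁) / [S]₁(Km+[S]₂).
= 53.4×(2.99+15.7) / (15.7×(2.99+53.4)) = 998.0/885.3 = 1.13.

1.13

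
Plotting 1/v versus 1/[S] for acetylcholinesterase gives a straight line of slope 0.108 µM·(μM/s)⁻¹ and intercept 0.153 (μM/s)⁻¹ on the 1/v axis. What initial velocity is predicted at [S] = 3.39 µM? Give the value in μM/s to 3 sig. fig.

The y-intercept is 1/Vmax, so Vmax = 1/0.153 = 6.54 μM/s.
The slope is Km/Vmax, so Km = 0.108 × 6.54 = 0.706 µM.
Then v = 6.54 × 3.39/(0.706 + 3.39) = 5.41 μM/s.

5.41 μM/s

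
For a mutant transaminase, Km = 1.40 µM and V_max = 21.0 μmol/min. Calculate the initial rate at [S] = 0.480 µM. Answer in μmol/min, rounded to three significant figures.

5.36 μmol/min

[S]/(Km+[S]) = 0.480/1.880 = 0.2553, the fractional saturation.
v = 0.2553 × Vmax = 0.2553 × 21.0 = 5.36 μmol/min.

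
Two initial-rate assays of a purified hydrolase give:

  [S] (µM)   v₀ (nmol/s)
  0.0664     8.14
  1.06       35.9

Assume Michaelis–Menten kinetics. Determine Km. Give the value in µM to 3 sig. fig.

0.313 µM

From v = Vmax[S]/(Km+[S]), each point gives Vmax = v(Km+[S])/[S].
Equating: 8.14(Km+0.0664)/0.0664 = 35.9(Km+1.06)/1.06.
122.6·Km + 8.14 = 33.87·Km + 35.9, so (122.6 − 33.87)·Km = 35.9 − 8.14.
Km = 27.76/88.72 = 0.313 µM; then Vmax = 8.14(0.313+0.0664)/0.0664 = 46.5 nmol/s.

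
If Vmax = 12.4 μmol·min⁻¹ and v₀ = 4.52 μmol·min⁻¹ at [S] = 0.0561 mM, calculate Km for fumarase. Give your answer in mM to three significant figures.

v/Vmax = 4.52/12.4 = 0.3645 = [S]/(Km+[S]).
So Km + [S] = [S]/0.3645 = 0.1539 mM, giving Km = 0.1539 − 0.0561 = 0.0978 mM.

0.0978 mM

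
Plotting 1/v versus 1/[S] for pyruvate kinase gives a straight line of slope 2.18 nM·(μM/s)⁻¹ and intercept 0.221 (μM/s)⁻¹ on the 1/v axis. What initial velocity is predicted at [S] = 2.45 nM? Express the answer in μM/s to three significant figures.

0.900 μM/s

The y-intercept is 1/Vmax, so Vmax = 1/0.221 = 4.52 μM/s.
The slope is Km/Vmax, so Km = 2.18 × 4.52 = 9.86 nM.
Then v = 4.52 × 2.45/(9.86 + 2.45) = 0.900 μM/s.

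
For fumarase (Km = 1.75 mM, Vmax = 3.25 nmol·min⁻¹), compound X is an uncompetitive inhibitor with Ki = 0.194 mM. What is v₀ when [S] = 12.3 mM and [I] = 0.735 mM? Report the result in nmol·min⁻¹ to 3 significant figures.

With α = 1 + [I]/Ki = 1 + 0.735/0.194 = 4.789, the uncompetitive rate law is v = (Vmax/α)·[S] / (Km/α + [S]).
v = (3.25/4.789)×12.3 / (1.75/4.789 + 12.3) = 8.348/12.67 = 0.659 nmol·min⁻¹.

0.659 nmol·min⁻¹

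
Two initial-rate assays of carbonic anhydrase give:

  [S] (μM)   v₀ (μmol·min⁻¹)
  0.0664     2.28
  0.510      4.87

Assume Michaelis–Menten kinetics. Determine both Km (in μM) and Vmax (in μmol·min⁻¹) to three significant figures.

In reciprocal form, 1/v = (Km/Vmax)·(1/[S]) + 1/Vmax. The two points give (1/[S], 1/v) = (15.06, 0.4386) and (1.961, 0.2053).
Slope = (0.4386 − 0.2053)/(15.06 − 1.961) = 0.01781; intercept = 0.4386 − 0.01781×15.06 = 0.1704.
Vmax = 1/intercept = 5.87 μmol·min⁻¹; Km = slope × Vmax = 0.01781 × 5.87 = 0.104 μM.

Km = 0.104 μM; Vmax = 5.87 μmol·min⁻¹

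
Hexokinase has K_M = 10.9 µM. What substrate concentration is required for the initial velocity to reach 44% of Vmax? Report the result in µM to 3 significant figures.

v/Vmax = [S]/(Km+[S]) = 0.44, so [S] = Km·0.44/(1 − 0.44) = 10.9 × 0.7857.
[S] = 8.56 µM.

8.56 µM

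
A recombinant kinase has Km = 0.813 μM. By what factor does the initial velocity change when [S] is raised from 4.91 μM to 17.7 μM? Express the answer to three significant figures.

Since Vmax cancels, v₂/v₁ = [S]₂(Km+[S]₁) / [S]₁(Km+[S]₂).
= 17.7×(0.813+4.91) / (4.91×(0.813+17.7)) = 101.3/90.90 = 1.11.

1.11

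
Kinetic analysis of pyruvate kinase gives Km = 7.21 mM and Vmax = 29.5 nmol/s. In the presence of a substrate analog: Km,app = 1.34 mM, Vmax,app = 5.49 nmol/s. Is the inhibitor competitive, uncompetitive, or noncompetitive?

Both Km and Vmax decrease by the same factor (~5.37-fold) — characteristic of uncompetitive inhibition.

uncompetitive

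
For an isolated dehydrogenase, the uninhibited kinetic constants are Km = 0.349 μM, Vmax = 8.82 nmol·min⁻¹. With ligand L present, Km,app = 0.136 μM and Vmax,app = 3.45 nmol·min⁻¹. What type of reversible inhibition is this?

uncompetitive

Both Km and Vmax decrease by the same factor (~2.56-fold) — characteristic of uncompetitive inhibition.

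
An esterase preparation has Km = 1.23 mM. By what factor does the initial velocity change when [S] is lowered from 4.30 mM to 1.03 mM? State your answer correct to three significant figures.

The fractional saturations are [S]/(Km+[S]) = 4.30/5.530 = 0.7776 and 1.03/2.260 = 0.4558.
v₂/v₁ is just their ratio: 0.4558/0.7776 = 0.586.

0.586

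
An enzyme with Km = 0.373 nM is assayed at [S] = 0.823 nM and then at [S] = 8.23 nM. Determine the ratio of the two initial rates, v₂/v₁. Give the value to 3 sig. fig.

Since Vmax cancels, v₂/v₁ = [S]₂(Km+[S]₁) / [S]₁(Km+[S]₂).
= 8.23×(0.373+0.823) / (0.823×(0.373+8.23)) = 9.843/7.080 = 1.39.

1.39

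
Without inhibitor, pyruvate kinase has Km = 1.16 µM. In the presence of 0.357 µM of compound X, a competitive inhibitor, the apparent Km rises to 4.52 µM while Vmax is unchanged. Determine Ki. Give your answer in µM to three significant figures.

Competitive: Km,app = α·Km with α = 1 + [I]/Ki.
α = Km,app/Km = 4.52/1.16 = 3.897.
Ki = [I]/(α − 1) = 0.357/2.897 = 0.123 µM.

0.123 µM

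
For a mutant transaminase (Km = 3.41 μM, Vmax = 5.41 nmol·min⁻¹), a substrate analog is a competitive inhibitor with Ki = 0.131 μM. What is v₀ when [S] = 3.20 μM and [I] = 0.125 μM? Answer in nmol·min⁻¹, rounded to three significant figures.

1.76 nmol·min⁻¹

With α = 1 + [I]/Ki = 1 + 0.125/0.131 = 1.954, the competitive rate law is v = Vmax[S] / (αKm + [S]).
v = 5.41×3.20 / (1.954×3.41 + 3.20) = 17.31/9.864 = 1.76 nmol·min⁻¹.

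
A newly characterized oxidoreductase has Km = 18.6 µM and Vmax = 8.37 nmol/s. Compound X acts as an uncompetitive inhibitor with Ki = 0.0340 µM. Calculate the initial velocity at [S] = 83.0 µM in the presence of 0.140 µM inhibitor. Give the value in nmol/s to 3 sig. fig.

1.57 nmol/s

With α = 1 + [I]/Ki = 1 + 0.140/0.0340 = 5.118, the uncompetitive rate law is v = (Vmax/α)·[S] / (Km/α + [S]).
v = (8.37/5.118)×83.0 / (18.6/5.118 + 83.0) = 135.7/86.63 = 1.57 nmol/s.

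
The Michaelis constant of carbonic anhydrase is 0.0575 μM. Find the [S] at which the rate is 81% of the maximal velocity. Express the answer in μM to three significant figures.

0.245 μM

v/Vmax = [S]/(Km+[S]) = 0.81, so [S] = Km·0.81/(1 − 0.81) = 0.0575 × 4.263.
[S] = 0.245 μM.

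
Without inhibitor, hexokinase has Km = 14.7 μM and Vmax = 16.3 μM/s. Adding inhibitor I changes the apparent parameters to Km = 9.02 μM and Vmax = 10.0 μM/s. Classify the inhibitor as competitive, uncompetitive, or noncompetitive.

uncompetitive

Both Km and Vmax decrease by the same factor (~1.63-fold) — characteristic of uncompetitive inhibition.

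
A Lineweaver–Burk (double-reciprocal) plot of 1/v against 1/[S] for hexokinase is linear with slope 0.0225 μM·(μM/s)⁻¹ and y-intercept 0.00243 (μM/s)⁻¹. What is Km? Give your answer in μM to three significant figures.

9.26 μM

y-intercept = 1/Vmax ⇒ Vmax = 412 μM/s; slope = Km/Vmax ⇒ Km = slope × Vmax.
Km = 0.0225 × 412 = 9.26 μM.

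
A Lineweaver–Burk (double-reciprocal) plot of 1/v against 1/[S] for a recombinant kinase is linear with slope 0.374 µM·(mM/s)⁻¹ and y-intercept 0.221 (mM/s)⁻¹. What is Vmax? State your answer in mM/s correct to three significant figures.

The y-intercept of a Lineweaver–Burk plot equals 1/Vmax, so Vmax = 1/0.221 = 4.52 mM/s.

4.52 mM/s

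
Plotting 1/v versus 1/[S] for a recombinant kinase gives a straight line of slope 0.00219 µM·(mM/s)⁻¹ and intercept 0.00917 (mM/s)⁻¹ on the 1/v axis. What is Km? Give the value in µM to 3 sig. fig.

0.239 µM

y-intercept = 1/Vmax ⇒ Vmax = 109 mM/s; slope = Km/Vmax ⇒ Km = slope × Vmax.
Km = 0.00219 × 109 = 0.239 µM.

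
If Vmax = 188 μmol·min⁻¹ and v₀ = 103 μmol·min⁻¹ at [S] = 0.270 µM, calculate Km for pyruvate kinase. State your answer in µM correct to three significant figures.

From v = Vmax[S]/(Km+[S]), Km = [S](Vmax − v)/v.
Km = 0.270 × (188 − 103) / 103 = 22.95/103 = 0.223 µM.

0.223 µM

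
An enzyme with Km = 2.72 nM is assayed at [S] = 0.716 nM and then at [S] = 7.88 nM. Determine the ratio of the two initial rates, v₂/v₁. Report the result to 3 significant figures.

The fractional saturations are [S]/(Km+[S]) = 0.716/3.436 = 0.2084 and 7.88/10.60 = 0.7434.
v₂/v₁ is just their ratio: 0.7434/0.2084 = 3.57.

3.57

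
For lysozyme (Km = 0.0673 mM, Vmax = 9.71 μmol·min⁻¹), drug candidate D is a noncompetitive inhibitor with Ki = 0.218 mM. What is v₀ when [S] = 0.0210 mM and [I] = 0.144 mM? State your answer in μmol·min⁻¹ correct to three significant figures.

1.39 μmol·min⁻¹

α = 1 + [I]/Ki = 1 + 0.144/0.218 = 1.661.
For a noncompetitive inhibitor, Vmax is reduced to Vmax/α while Km is unchanged: Km,app = 0.0673 mM, Vmax,app = 5.85 μmol·min⁻¹.
v = Vmax,app·[S]/(Km,app + [S]) = 5.85 × 0.0210/(0.0673 + 0.0210) = 1.39 μmol·min⁻¹.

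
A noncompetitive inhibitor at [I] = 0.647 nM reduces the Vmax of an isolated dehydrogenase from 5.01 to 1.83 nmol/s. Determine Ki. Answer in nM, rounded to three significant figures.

0.372 nM

Noncompetitive: Vmax,app = Vmax/α with α = 1 + [I]/Ki.
α = Vmax/Vmax,app = 5.01/1.83 = 2.738.
Since α = 1 + [I]/Ki, [I]/Ki = 2.738 − 1 = 1.738 and Ki = 0.647/1.738 = 0.372 nM.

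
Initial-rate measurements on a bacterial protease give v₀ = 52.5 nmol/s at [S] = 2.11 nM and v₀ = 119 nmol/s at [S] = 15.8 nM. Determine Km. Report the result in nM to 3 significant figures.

In reciprocal form, 1/v = (Km/Vmax)·(1/[S]) + 1/Vmax. The two points give (1/[S], 1/v) = (0.4739, 0.01905) and (0.06329, 0.008403).
Slope = (0.01905 − 0.008403)/(0.4739 − 0.06329) = 0.02592; intercept = 0.01905 − 0.02592×0.4739 = 0.006763.
Vmax = 1/intercept = 148 nmol/s; Km = slope × Vmax = 0.02592 × 148 = 3.83 nM.

3.83 nM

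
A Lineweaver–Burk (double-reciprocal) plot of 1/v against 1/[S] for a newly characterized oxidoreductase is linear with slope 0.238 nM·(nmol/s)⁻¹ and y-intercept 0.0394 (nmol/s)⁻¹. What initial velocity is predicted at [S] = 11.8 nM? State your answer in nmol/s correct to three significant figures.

The y-intercept is 1/Vmax, so Vmax = 1/0.0394 = 25.4 nmol/s.
The slope is Km/Vmax, so Km = 0.238 × 25.4 = 6.04 nM.
Then v = 25.4 × 11.8/(6.04 + 11.8) = 16.8 nmol/s.

16.8 nmol/s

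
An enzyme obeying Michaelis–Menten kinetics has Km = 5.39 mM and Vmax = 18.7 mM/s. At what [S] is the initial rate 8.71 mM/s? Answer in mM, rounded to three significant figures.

4.70 mM

The required fractional saturation is v/Vmax = 8.71/18.7 = 0.4658.
Then [S]/(Km+[S]) = 0.4658 ⇒ [S] = 5.39 × 0.4658/(1 − 0.4658) = 4.70 mM.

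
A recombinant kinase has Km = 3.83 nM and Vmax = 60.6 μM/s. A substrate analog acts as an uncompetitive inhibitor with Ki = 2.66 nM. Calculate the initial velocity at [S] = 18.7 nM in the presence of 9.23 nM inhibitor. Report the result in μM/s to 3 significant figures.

13.0 μM/s

α = 1 + [I]/Ki = 1 + 9.23/2.66 = 4.470.
For an uncompetitive inhibitor, both parameters are divided by α, giving Vmax/α and Km/α: Km,app = 0.857 nM, Vmax,app = 13.6 μM/s.
v = Vmax,app·[S]/(Km,app + [S]) = 13.6 × 18.7/(0.857 + 18.7) = 13.0 μM/s.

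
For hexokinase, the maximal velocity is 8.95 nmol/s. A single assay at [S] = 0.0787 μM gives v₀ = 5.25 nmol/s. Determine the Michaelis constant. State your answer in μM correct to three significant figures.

From v = Vmax[S]/(Km+[S]), Km = [S](Vmax − v)/v.
Km = 0.0787 × (8.95 − 5.25) / 5.25 = 0.2912/5.25 = 0.0555 μM.

0.0555 μM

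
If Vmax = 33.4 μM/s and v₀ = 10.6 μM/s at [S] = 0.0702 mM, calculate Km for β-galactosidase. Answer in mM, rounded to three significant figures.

0.151 mM

From v = Vmax[S]/(Km+[S]), Km = [S](Vmax − v)/v.
Km = 0.0702 × (33.4 − 10.6) / 10.6 = 1.601/10.6 = 0.151 mM.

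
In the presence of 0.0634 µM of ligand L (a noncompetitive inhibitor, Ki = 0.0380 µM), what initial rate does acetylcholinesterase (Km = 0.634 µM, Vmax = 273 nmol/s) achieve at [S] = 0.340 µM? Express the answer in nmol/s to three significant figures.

α = 1 + [I]/Ki = 1 + 0.0634/0.0380 = 2.668.
For a noncompetitive inhibitor, Vmax is reduced to Vmax/α while Km is unchanged: Km,app = 0.634 µM, Vmax,app = 102 nmol/s.
v = Vmax,app·[S]/(Km,app + [S]) = 102 × 0.340/(0.634 + 0.340) = 35.7 nmol/s.

35.7 nmol/s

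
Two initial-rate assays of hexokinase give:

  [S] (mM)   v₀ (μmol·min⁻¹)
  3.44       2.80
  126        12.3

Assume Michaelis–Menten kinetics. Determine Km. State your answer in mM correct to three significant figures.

13.3 mM

In reciprocal form, 1/v = (Km/Vmax)·(1/[S]) + 1/Vmax. The two points give (1/[S], 1/v) = (0.2907, 0.3571) and (0.007937, 0.08130).
Slope = (0.3571 − 0.08130)/(0.2907 − 0.007937) = 0.9755; intercept = 0.3571 − 0.9755×0.2907 = 0.07356.
Vmax = 1/intercept = 13.6 μmol·min⁻¹; Km = slope × Vmax = 0.9755 × 13.6 = 13.3 mM.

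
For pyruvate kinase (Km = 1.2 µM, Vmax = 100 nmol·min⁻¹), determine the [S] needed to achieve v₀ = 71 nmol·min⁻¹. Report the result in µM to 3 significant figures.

Rearranging v = Vmax[S]/(Km+[S]) gives [S] = Km·v/(Vmax − v).
[S] = 1.2 × 71 / (100 − 71) = 85.20/29.00 = 2.94 µM.

2.94 µM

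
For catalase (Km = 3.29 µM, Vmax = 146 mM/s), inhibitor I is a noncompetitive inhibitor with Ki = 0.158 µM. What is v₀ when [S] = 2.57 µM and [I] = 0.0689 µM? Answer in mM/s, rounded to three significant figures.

44.6 mM/s

With α = 1 + [I]/Ki = 1 + 0.0689/0.158 = 1.436, the noncompetitive rate law is v = (Vmax/α)·[S] / (Km + [S]).
v = (146/1.436)×2.57 / (3.29 + 2.57) = 261.3/5.860 = 44.6 mM/s.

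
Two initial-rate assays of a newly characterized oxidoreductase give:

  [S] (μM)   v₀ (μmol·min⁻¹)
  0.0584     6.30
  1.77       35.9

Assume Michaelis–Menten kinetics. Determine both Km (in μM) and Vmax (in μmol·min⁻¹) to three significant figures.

Km = 0.338 μM; Vmax = 42.8 μmol·min⁻¹

From v = Vmax[S]/(Km+[S]), each point gives Vmax = v(Km+[S])/[S].
Equating: 6.30(Km+0.0584)/0.0584 = 35.9(Km+1.77)/1.77.
107.9·Km + 6.30 = 20.28·Km + 35.9, so (107.9 − 20.28)·Km = 35.9 − 6.30.
Km = 29.60/87.59 = 0.338 μM; then Vmax = 6.30(0.338+0.0584)/0.0584 = 42.8 μmol·min⁻¹.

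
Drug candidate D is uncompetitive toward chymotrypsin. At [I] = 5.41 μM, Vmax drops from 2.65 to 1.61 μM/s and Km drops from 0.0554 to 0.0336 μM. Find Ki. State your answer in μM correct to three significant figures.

Uncompetitive: Vmax,app = Vmax/α (and Km,app = Km/α) with α = 1 + [I]/Ki.
α = Vmax/Vmax,app = 2.65/1.61 = 1.646.
Ki = [I]/(α − 1) = 5.41/0.6460 = 8.38 μM.

8.38 μM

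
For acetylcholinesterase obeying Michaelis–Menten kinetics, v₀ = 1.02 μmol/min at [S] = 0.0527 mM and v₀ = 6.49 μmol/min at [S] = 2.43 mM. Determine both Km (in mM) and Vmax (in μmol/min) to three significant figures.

Km = 0.328 mM; Vmax = 7.37 μmol/min

From v = Vmax[S]/(Km+[S]), each point gives Vmax = v(Km+[S])/[S].
Equating: 1.02(Km+0.0527)/0.0527 = 6.49(Km+2.43)/2.43.
19.35·Km + 1.02 = 2.671·Km + 6.49, so (19.35 − 2.671)·Km = 6.49 − 1.02.
Km = 5.470/16.68 = 0.328 mM; then Vmax = 1.02(0.328+0.0527)/0.0527 = 7.37 μmol/min.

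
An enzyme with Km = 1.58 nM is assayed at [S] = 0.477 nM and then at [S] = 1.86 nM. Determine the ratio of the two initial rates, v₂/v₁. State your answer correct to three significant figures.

Since Vmax cancels, v₂/v₁ = [S]₂(Km+[S]₁) / [S]₁(Km+[S]₂).
= 1.86×(1.58+0.477) / (0.477×(1.58+1.86)) = 3.826/1.641 = 2.33.

2.33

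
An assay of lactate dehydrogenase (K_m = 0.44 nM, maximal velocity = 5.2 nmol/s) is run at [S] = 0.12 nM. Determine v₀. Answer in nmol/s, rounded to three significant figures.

1.11 nmol/s

v = Vmax·[S]/(Km + [S]) = 5.2 × 0.12 / (0.44 + 0.12)
  = 0.6240 / 0.5600 = 1.11 nmol/s.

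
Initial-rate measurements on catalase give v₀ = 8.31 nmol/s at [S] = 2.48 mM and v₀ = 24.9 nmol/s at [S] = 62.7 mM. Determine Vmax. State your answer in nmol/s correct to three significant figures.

In reciprocal form, 1/v = (Km/Vmax)·(1/[S]) + 1/Vmax. The two points give (1/[S], 1/v) = (0.4032, 0.1203) and (0.01595, 0.04016).
Slope = (0.1203 − 0.04016)/(0.4032 − 0.01595) = 0.2070; intercept = 0.1203 − 0.2070×0.4032 = 0.03686.
Vmax = 1/intercept = 27.1 nmol/s; Km = slope × Vmax = 0.2070 × 27.1 = 5.62 mM.

27.1 nmol/s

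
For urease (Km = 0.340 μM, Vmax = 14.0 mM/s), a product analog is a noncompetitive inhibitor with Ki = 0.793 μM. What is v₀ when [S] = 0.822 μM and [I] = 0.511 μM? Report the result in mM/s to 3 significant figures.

α = 1 + [I]/Ki = 1 + 0.511/0.793 = 1.644.
For a noncompetitive inhibitor, Vmax is reduced to Vmax/α while Km is unchanged: Km,app = 0.340 μM, Vmax,app = 8.51 mM/s.
v = Vmax,app·[S]/(Km,app + [S]) = 8.51 × 0.822/(0.340 + 0.822) = 6.02 mM/s.

6.02 mM/s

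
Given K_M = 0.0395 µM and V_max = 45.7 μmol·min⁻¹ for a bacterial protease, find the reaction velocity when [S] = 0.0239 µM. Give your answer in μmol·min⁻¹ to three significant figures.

17.2 μmol·min⁻¹

[S]/(Km+[S]) = 0.0239/0.06340 = 0.3770, the fractional saturation.
v = 0.3770 × Vmax = 0.3770 × 45.7 = 17.2 μmol·min⁻¹.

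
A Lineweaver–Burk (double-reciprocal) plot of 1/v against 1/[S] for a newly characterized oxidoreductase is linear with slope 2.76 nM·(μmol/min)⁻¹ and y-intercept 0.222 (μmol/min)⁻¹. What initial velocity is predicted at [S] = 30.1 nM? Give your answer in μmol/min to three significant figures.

The y-intercept is 1/Vmax, so Vmax = 1/0.222 = 4.50 μmol/min.
The slope is Km/Vmax, so Km = 2.76 × 4.50 = 12.4 nM.
Then v = 4.50 × 30.1/(12.4 + 30.1) = 3.19 μmol/min.

3.19 μmol/min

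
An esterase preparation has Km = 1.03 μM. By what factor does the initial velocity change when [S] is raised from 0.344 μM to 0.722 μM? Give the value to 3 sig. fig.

Since Vmax cancels, v₂/v₁ = [S]₂(Km+[S]₁) / [S]₁(Km+[S]₂).
= 0.722×(1.03+0.344) / (0.344×(1.03+0.722)) = 0.9920/0.6027 = 1.65.

1.65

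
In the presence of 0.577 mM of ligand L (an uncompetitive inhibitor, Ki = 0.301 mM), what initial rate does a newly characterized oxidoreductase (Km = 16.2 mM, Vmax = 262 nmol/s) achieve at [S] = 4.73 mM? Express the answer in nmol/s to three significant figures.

41.3 nmol/s

With α = 1 + [I]/Ki = 1 + 0.577/0.301 = 2.917, the uncompetitive rate law is v = (Vmax/α)·[S] / (Km/α + [S]).
v = (262/2.917)×4.73 / (16.2/2.917 + 4.73) = 424.8/10.28 = 41.3 nmol/s.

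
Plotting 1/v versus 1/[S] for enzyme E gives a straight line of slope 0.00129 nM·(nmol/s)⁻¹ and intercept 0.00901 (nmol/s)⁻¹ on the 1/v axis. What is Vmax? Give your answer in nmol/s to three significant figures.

111 nmol/s

The y-intercept of a Lineweaver–Burk plot equals 1/Vmax, so Vmax = 1/0.00901 = 111 nmol/s.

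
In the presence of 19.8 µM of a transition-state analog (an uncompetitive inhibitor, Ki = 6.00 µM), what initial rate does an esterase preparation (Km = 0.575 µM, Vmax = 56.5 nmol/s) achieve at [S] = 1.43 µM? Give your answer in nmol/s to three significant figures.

With α = 1 + [I]/Ki = 1 + 19.8/6.00 = 4.300, the uncompetitive rate law is v = (Vmax/α)·[S] / (Km/α + [S]).
v = (56.5/4.300)×1.43 / (0.575/4.300 + 1.43) = 18.79/1.564 = 12.0 nmol/s.

12.0 nmol/s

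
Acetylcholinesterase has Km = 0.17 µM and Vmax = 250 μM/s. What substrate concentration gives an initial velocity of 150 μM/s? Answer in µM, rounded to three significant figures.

The required fractional saturation is v/Vmax = 150/250 = 0.6000.
Then [S]/(Km+[S]) = 0.6000 ⇒ [S] = 0.17 × 0.6000/(1 − 0.6000) = 0.255 µM.

0.255 µM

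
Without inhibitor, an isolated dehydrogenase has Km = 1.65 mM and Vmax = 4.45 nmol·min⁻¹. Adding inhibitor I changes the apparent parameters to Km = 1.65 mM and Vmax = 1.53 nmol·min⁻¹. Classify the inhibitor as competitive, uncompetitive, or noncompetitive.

Vmax decreases (4.45 → 1.53 nmol·min⁻¹) while Km is unchanged — pure noncompetitive inhibition.

noncompetitive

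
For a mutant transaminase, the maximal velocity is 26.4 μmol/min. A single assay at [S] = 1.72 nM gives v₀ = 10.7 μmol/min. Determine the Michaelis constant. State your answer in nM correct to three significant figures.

v/Vmax = 10.7/26.4 = 0.4053 = [S]/(Km+[S]).
So Km + [S] = [S]/0.4053 = 4.244 nM, giving Km = 4.244 − 1.72 = 2.52 nM.

2.52 nM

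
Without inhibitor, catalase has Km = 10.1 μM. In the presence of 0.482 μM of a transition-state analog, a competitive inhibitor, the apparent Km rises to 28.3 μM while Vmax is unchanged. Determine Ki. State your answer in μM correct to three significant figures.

Competitive: Km,app = α·Km with α = 1 + [I]/Ki.
α = Km,app/Km = 28.3/10.1 = 2.802.
Since α = 1 + [I]/Ki, [I]/Ki = 2.802 − 1 = 1.802 and Ki = 0.482/1.802 = 0.267 μM.

0.267 μM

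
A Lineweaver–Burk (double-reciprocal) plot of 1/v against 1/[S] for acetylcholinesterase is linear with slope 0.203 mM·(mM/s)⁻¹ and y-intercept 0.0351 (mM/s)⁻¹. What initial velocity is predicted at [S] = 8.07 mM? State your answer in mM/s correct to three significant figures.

16.6 mM/s

The y-intercept is 1/Vmax, so Vmax = 1/0.0351 = 28.5 mM/s.
The slope is Km/Vmax, so Km = 0.203 × 28.5 = 5.78 mM.
Then v = 28.5 × 8.07/(5.78 + 8.07) = 16.6 mM/s.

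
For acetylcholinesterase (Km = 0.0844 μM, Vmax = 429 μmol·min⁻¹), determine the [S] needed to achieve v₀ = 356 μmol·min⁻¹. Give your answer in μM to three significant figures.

Rearranging v = Vmax[S]/(Km+[S]) gives [S] = Km·v/(Vmax − v).
[S] = 0.0844 × 356 / (429 − 356) = 30.05/73.00 = 0.412 μM.

0.412 μM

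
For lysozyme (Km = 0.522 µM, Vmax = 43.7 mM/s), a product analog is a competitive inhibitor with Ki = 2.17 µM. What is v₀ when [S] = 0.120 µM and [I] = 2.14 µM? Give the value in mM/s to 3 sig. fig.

α = 1 + [I]/Ki = 1 + 2.14/2.17 = 1.986.
For a competitive inhibitor, Vmax is unchanged and the apparent Km becomes α·Km: Km,app = 1.04 µM, Vmax,app = 43.7 mM/s.
v = Vmax,app·[S]/(Km,app + [S]) = 43.7 × 0.120/(1.04 + 0.120) = 4.53 mM/s.

4.53 mM/s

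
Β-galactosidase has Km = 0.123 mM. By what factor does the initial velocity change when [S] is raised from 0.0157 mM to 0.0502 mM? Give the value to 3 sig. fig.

Since Vmax cancels, v₂/v₁ = [S]₂(Km+[S]₁) / [S]₁(Km+[S]₂).
= 0.0502×(0.123+0.0157) / (0.0157×(0.123+0.0502)) = 0.006963/0.002719 = 2.56.

2.56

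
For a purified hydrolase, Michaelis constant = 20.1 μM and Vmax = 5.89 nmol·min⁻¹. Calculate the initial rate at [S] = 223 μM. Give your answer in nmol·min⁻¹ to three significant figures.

5.40 nmol·min⁻¹

[S]/(Km+[S]) = 223/243.1 = 0.9173, the fractional saturation.
v = 0.9173 × Vmax = 0.9173 × 5.89 = 5.40 nmol·min⁻¹.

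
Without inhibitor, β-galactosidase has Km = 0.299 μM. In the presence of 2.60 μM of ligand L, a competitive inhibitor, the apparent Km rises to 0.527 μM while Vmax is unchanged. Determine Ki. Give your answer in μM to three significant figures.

Competitive: Km,app = α·Km with α = 1 + [I]/Ki.
α = Km,app/Km = 0.527/0.299 = 1.763.
Since α = 1 + [I]/Ki, [I]/Ki = 1.763 − 1 = 0.7625 and Ki = 2.60/0.7625 = 3.41 μM.

3.41 μM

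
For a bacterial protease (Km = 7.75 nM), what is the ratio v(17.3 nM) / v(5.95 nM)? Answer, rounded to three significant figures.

1.59

The fractional saturations are [S]/(Km+[S]) = 5.95/13.70 = 0.4343 and 17.3/25.05 = 0.6906.
v₂/v₁ is just their ratio: 0.6906/0.4343 = 1.59.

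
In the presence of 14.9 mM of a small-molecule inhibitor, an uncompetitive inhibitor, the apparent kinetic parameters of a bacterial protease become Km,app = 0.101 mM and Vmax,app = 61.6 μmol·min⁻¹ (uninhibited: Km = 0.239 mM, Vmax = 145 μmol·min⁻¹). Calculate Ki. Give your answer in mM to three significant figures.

Uncompetitive: Vmax,app = Vmax/α (and Km,app = Km/α) with α = 1 + [I]/Ki.
α = Vmax/Vmax,app = 145/61.6 = 2.354.
Ki = [I]/(α − 1) = 14.9/1.354 = 11.0 mM.

11.0 mM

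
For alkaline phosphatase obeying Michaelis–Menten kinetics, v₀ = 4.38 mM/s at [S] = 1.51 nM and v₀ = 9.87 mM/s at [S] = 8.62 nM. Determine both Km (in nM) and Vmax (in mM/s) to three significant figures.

From v = Vmax[S]/(Km+[S]), each point gives Vmax = v(Km+[S])/[S].
Equating: 4.38(Km+1.51)/1.51 = 9.87(Km+8.62)/8.62.
2.901·Km + 4.38 = 1.145·Km + 9.87, so (2.901 − 1.145)·Km = 9.87 − 4.38.
Km = 5.490/1.756 = 3.13 nM; then Vmax = 4.38(3.13+1.51)/1.51 = 13.5 mM/s.

Km = 3.13 nM; Vmax = 13.5 mM/s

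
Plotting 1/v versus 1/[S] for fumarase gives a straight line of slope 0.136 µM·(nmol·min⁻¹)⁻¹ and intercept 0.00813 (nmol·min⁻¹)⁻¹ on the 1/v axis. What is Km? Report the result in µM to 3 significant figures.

16.7 µM

y-intercept = 1/Vmax ⇒ Vmax = 123 nmol·min⁻¹; slope = Km/Vmax ⇒ Km = slope × Vmax.
Km = 0.136 × 123 = 16.7 µM.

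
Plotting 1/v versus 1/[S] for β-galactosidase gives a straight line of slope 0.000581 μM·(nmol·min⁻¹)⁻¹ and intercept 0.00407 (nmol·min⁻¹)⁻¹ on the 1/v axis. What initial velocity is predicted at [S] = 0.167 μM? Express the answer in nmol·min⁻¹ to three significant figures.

132 nmol·min⁻¹

The y-intercept is 1/Vmax, so Vmax = 1/0.00407 = 246 nmol·min⁻¹.
The slope is Km/Vmax, so Km = 0.000581 × 246 = 0.143 μM.
Then v = 246 × 0.167/(0.143 + 0.167) = 132 nmol·min⁻¹.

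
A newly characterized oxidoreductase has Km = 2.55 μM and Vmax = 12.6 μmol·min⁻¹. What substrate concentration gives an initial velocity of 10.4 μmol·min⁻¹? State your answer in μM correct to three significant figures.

12.1 μM

The required fractional saturation is v/Vmax = 10.4/12.6 = 0.8254.
Then [S]/(Km+[S]) = 0.8254 ⇒ [S] = 2.55 × 0.8254/(1 − 0.8254) = 12.1 μM.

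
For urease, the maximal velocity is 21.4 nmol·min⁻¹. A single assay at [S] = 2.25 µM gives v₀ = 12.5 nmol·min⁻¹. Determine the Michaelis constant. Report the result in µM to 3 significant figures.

v/Vmax = 12.5/21.4 = 0.5841 = [S]/(Km+[S]).
So Km + [S] = [S]/0.5841 = 3.852 µM, giving Km = 3.852 − 2.25 = 1.60 µM.

1.60 µM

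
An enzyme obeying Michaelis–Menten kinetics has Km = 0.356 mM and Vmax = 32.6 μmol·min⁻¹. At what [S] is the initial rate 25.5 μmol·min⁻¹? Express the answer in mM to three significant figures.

Rearranging v = Vmax[S]/(Km+[S]) gives [S] = Km·v/(Vmax − v).
[S] = 0.356 × 25.5 / (32.6 − 25.5) = 9.078/7.100 = 1.28 mM.

1.28 mM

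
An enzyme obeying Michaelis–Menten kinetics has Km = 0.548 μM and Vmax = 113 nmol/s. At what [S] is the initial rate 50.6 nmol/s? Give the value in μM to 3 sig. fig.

0.444 μM

Rearranging v = Vmax[S]/(Km+[S]) gives [S] = Km·v/(Vmax − v).
[S] = 0.548 × 50.6 / (113 − 50.6) = 27.73/62.40 = 0.444 μM.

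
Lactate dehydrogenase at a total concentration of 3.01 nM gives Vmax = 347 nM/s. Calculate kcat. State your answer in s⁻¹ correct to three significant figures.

115 s⁻¹

kcat = Vmax/[E]total = 347 nM/s / 3.01 nM = 115 s⁻¹.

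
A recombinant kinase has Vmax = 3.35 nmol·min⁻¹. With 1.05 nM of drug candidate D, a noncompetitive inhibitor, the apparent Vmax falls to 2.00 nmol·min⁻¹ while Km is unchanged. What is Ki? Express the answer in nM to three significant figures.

Noncompetitive: Vmax,app = Vmax/α with α = 1 + [I]/Ki.
α = Vmax/Vmax,app = 3.35/2.00 = 1.675.
Ki = [I]/(α − 1) = 1.05/0.6750 = 1.56 nM.

1.56 nM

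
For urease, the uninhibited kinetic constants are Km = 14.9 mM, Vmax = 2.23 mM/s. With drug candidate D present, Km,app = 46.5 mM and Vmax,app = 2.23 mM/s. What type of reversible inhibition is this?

Km increases (14.9 → 46.5 mM) while Vmax is unchanged — the hallmark of competitive inhibition.

competitive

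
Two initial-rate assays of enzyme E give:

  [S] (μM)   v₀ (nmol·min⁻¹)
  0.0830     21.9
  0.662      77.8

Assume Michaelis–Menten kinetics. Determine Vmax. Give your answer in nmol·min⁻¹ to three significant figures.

From v = Vmax[S]/(Km+[S]), each point gives Vmax = v(Km+[S])/[S].
Equating: 21.9(Km+0.0830)/0.0830 = 77.8(Km+0.662)/0.662.
263.9·Km + 21.9 = 117.5·Km + 77.8, so (263.9 − 117.5)·Km = 77.8 − 21.9.
Km = 55.90/146.3 = 0.382 μM; then Vmax = 21.9(0.382+0.0830)/0.0830 = 123 nmol·min⁻¹.

123 nmol·min⁻¹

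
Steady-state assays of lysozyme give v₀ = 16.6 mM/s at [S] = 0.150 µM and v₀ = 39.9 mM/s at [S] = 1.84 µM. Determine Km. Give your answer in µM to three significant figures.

0.262 µM

From v = Vmax[S]/(Km+[S]), each point gives Vmax = v(Km+[S])/[S].
Equating: 16.6(Km+0.150)/0.150 = 39.9(Km+1.84)/1.84.
110.7·Km + 16.6 = 21.68·Km + 39.9, so (110.7 − 21.68)·Km = 39.9 − 16.6.
Km = 23.30/88.98 = 0.262 µM; then Vmax = 16.6(0.262+0.150)/0.150 = 45.6 mM/s.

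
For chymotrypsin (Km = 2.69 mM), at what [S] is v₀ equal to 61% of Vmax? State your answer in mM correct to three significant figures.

4.21 mM

v/Vmax = [S]/(Km+[S]) = 0.61, so [S] = Km·0.61/(1 − 0.61) = 2.69 × 1.564.
[S] = 4.21 mM.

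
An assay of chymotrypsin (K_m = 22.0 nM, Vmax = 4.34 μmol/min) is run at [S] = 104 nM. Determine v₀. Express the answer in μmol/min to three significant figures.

3.58 μmol/min

[S]/(Km+[S]) = 104/126.0 = 0.8254, the fractional saturation.
v = 0.8254 × Vmax = 0.8254 × 4.34 = 3.58 μmol/min.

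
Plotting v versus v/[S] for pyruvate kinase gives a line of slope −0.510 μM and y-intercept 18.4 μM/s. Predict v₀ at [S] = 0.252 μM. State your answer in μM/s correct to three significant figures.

6.09 μM/s

In the Eadie–Hofstee form v = Vmax − Km·(v/[S]), the slope is −Km and the intercept is Vmax, so Km = 0.510 μM and Vmax = 18.4 μM/s.
v = 18.4 × 0.252/(0.510 + 0.252) = 6.09 μM/s.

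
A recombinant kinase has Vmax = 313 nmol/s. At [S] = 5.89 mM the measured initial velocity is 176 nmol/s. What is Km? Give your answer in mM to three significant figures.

From v = Vmax[S]/(Km+[S]), Km = [S](Vmax − v)/v.
Km = 5.89 × (313 − 176) / 176 = 806.9/176 = 4.58 mM.

4.58 mM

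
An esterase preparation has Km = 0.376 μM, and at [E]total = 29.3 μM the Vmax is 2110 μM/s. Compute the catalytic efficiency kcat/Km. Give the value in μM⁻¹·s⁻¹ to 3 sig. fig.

kcat = Vmax/[E]total = 2110/29.3 = 72.0 s⁻¹.
kcat/Km = 72.0/0.376 = 192 μM⁻¹·s⁻¹.

192 μM⁻¹·s⁻¹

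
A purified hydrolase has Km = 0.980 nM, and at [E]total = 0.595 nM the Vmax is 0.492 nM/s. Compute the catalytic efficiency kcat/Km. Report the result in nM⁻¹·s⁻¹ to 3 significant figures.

0.844 nM⁻¹·s⁻¹

kcat = Vmax/[E]total = 0.492/0.595 = 0.827 s⁻¹.
kcat/Km = 0.827/0.980 = 0.844 nM⁻¹·s⁻¹.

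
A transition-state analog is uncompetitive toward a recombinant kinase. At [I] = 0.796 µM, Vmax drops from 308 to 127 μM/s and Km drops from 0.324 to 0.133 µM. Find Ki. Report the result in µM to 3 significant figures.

0.559 µM

Uncompetitive: Vmax,app = Vmax/α (and Km,app = Km/α) with α = 1 + [I]/Ki.
α = Vmax/Vmax,app = 308/127 = 2.425.
Ki = [I]/(α − 1) = 0.796/1.425 = 0.559 µM.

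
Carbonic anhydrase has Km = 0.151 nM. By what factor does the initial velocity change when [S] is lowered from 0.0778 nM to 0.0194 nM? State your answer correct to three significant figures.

Since Vmax cancels, v₂/v₁ = [S]₂(Km+[S]₁) / [S]₁(Km+[S]₂).
= 0.0194×(0.151+0.0778) / (0.0778×(0.151+0.0194)) = 0.004439/0.01326 = 0.335.

0.335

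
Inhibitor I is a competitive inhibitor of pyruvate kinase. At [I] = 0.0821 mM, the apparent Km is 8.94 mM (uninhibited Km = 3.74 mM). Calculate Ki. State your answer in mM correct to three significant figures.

Competitive: Km,app = α·Km with α = 1 + [I]/Ki.
α = Km,app/Km = 8.94/3.74 = 2.390.
Ki = [I]/(α − 1) = 0.0821/1.390 = 0.0590 mM.

0.0590 mM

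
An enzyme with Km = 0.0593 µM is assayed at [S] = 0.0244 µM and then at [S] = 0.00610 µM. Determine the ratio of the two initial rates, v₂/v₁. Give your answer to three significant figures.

0.320

The fractional saturations are [S]/(Km+[S]) = 0.0244/0.08370 = 0.2915 and 0.00610/0.06540 = 0.09327.
v₂/v₁ is just their ratio: 0.09327/0.2915 = 0.320.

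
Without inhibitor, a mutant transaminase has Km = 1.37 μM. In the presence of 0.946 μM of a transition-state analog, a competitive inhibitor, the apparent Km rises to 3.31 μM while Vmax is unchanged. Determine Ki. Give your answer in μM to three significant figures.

0.668 μM

Competitive: Km,app = α·Km with α = 1 + [I]/Ki.
α = Km,app/Km = 3.31/1.37 = 2.416.
Since α = 1 + [I]/Ki, [I]/Ki = 2.416 − 1 = 1.416 and Ki = 0.946/1.416 = 0.668 μM.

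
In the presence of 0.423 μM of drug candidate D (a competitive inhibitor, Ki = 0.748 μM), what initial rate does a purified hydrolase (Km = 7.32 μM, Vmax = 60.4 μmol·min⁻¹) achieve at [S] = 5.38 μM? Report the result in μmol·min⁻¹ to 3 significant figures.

α = 1 + [I]/Ki = 1 + 0.423/0.748 = 1.566.
For a competitive inhibitor, Vmax is unchanged and the apparent Km becomes α·Km: Km,app = 11.5 μM, Vmax,app = 60.4 μmol·min⁻¹.
v = Vmax,app·[S]/(Km,app + [S]) = 60.4 × 5.38/(11.5 + 5.38) = 19.3 μmol·min⁻¹.

19.3 μmol·min⁻¹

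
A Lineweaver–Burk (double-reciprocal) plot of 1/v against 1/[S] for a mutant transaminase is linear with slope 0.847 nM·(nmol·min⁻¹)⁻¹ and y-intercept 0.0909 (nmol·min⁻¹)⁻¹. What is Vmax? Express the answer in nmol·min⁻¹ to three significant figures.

11.0 nmol·min⁻¹

The y-intercept of a Lineweaver–Burk plot equals 1/Vmax, so Vmax = 1/0.0909 = 11.0 nmol·min⁻¹.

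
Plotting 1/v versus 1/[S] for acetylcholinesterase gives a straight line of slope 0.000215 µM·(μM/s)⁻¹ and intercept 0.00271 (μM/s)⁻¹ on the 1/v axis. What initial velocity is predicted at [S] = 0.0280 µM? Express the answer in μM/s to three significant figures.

96.3 μM/s

The y-intercept is 1/Vmax, so Vmax = 1/0.00271 = 369 μM/s.
The slope is Km/Vmax, so Km = 0.000215 × 369 = 0.0793 µM.
Then v = 369 × 0.0280/(0.0793 + 0.0280) = 96.3 μM/s.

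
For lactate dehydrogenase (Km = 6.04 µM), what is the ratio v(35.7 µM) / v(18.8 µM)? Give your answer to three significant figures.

The fractional saturations are [S]/(Km+[S]) = 18.8/24.84 = 0.7568 and 35.7/41.74 = 0.8553.
v₂/v₁ is just their ratio: 0.8553/0.7568 = 1.13.

1.13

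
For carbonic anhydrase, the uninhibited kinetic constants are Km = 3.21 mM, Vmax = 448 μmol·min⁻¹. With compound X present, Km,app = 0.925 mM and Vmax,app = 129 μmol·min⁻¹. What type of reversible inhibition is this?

uncompetitive

Both Km and Vmax decrease by the same factor (~3.47-fold) — characteristic of uncompetitive inhibition.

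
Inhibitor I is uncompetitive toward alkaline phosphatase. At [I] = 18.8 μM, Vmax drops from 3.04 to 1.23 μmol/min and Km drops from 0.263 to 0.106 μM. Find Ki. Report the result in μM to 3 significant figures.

12.8 μM

Uncompetitive: Vmax,app = Vmax/α (and Km,app = Km/α) with α = 1 + [I]/Ki.
α = Vmax/Vmax,app = 3.04/1.23 = 2.472.
Since α = 1 + [I]/Ki, [I]/Ki = 2.472 − 1 = 1.472 and Ki = 18.8/1.472 = 12.8 μM.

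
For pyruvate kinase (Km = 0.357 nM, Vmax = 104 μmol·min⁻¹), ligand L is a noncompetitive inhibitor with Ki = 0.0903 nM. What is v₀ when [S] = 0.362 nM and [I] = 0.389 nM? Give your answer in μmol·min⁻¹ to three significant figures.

With α = 1 + [I]/Ki = 1 + 0.389/0.0903 = 5.308, the noncompetitive rate law is v = (Vmax/α)·[S] / (Km + [S]).
v = (104/5.308)×0.362 / (0.357 + 0.362) = 7.093/0.7190 = 9.86 μmol·min⁻¹.

9.86 μmol·min⁻¹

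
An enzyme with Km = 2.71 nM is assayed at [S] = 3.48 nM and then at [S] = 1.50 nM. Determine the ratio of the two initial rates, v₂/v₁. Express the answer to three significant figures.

Since Vmax cancels, v₂/v₁ = [S]₂(Km+[S]₁) / [S]₁(Km+[S]₂).
= 1.50×(2.71+3.48) / (3.48×(2.71+1.50)) = 9.285/14.65 = 0.634.

0.634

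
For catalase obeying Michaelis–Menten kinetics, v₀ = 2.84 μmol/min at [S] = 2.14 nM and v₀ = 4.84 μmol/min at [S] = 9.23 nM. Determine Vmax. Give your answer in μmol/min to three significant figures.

6.15 μmol/min

From v = Vmax[S]/(Km+[S]), each point gives Vmax = v(Km+[S])/[S].
Equating: 2.84(Km+2.14)/2.14 = 4.84(Km+9.23)/9.23.
1.327·Km + 2.84 = 0.5244·Km + 4.84, so (1.327 − 0.5244)·Km = 4.84 − 2.84.
Km = 2.000/0.8027 = 2.49 nM; then Vmax = 2.84(2.49+2.14)/2.14 = 6.15 μmol/min.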